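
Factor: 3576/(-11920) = -1 * 2^(-1) * 3^1 * 5^(-1) = -3/10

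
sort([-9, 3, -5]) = [-9, -5, 3]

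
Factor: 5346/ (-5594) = -1*3^5*11^1*2797^ (-1) = -2673/2797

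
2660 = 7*380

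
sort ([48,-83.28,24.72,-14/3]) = [-83.28,-14/3,24.72,48]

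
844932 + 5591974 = 6436906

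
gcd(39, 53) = 1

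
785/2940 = 157/588 ≈ 0.267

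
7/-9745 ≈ -0.000718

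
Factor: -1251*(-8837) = 3^2*139^1*8837^1 = 11055087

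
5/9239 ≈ 0.000541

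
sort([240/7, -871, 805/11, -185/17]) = [-871, -185/17, 240/7, 805/11]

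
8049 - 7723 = 326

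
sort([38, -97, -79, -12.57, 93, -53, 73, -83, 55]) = [-97, -83, -79, -53, -12.57, 38, 55, 73, 93]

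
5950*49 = 291550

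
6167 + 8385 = 14552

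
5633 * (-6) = -33798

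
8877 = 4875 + 4002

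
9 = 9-0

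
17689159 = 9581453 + 8107706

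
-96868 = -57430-39438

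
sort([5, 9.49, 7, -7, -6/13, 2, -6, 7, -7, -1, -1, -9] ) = [-9, -7, -7, -6, -1, -1, -6/13, 2, 5, 7, 7, 9.49] 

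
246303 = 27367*9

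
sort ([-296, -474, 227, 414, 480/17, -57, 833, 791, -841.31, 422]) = [-841.31, -474, -296, -57, 480/17, 227, 414, 422, 791, 833]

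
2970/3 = 990 = 990.00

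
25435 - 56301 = -30866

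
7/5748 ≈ 0.00122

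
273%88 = 9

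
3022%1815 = 1207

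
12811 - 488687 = -475876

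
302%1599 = 302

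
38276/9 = 4252 + 8/9 ≈ 4252.89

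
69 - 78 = -9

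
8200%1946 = 416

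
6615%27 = 0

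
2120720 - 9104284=-6983564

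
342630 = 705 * 486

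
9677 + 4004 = 13681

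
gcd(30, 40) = 10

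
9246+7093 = 16339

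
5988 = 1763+4225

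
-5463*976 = -5331888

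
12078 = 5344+6734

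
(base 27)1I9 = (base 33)143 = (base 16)4C8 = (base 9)1610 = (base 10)1224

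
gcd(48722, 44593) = 1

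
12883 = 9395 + 3488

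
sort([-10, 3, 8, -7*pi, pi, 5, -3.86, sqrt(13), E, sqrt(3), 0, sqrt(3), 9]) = [-7*pi, -10, -3.86, 0, sqrt(3), sqrt(3), E, 3, pi, sqrt(13), 5, 8, 9]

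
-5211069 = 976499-6187568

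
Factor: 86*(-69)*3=-1*2^1*3^2*23^1*43^1=-17802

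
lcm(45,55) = 495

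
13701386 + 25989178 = 39690564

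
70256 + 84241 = 154497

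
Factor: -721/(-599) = 7^1*103^1*599^(-1)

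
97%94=3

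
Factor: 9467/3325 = 5^(-2)*7^(-1)*19^(-1)*9467^1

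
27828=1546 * 18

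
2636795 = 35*75337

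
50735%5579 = 524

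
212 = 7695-7483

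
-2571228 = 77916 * (-33)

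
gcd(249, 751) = 1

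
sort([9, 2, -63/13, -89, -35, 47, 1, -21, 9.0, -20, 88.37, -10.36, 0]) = [-89, -35, -21, -20, -10.36, -63/13, 0, 1, 2, 9, 9.0, 47, 88.37]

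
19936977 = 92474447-72537470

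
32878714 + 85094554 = 117973268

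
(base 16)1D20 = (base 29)8P3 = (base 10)7456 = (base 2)1110100100000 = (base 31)7NG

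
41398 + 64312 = 105710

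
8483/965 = 8 + 763/965 ≈ 8.79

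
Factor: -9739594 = -1 * 2^1 * 79^1 * 61643^1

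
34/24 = 1+5/12 ≈ 1.42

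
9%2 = 1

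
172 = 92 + 80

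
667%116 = 87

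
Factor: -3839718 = -1 * 2^1 * 3^1 * 127^1 * 5039^1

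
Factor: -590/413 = -1*2^1*5^1*7^(-1) = -10/7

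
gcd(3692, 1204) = 4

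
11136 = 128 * 87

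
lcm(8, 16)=16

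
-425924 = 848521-1274445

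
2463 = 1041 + 1422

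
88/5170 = 4/235 ≈ 0.0170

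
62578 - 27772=34806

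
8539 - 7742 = 797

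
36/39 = 12/13 ≈ 0.923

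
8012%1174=968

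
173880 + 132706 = 306586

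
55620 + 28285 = 83905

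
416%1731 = 416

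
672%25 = 22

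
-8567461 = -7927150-640311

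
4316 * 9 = 38844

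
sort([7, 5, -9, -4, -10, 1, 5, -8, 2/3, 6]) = [-10, -9, -8, -4, 2/3, 1, 5, 5, 6, 7]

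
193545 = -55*(-3519) 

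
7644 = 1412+6232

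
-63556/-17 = 3738 + 10/17 ≈ 3738.59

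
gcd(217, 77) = 7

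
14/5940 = 7/2970≈0.00236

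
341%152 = 37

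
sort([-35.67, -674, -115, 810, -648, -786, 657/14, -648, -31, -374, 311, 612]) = [-786, -674, -648, -648, -374, -115, -35.67, -31, 657/14, 311, 612, 810]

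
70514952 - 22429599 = 48085353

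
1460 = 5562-4102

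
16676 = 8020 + 8656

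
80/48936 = 10/6117 ≈ 0.00163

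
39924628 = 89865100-49940472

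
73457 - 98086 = -24629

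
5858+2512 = 8370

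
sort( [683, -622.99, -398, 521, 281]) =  [-622.99, -398, 281, 521, 683]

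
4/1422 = 2/711≈0.00281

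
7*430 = 3010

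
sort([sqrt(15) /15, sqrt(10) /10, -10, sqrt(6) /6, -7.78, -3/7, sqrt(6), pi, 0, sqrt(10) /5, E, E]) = [-10, -7.78, -3/7, 0, sqrt(15) /15, sqrt(10) /10, sqrt(6) /6, sqrt(10) /5, sqrt(6), E, E, pi]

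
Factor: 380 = 2^2 * 5^1 * 19^1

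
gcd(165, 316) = 1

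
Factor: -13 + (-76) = -1*89^1 = -89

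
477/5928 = 159/1976 ≈ 0.0805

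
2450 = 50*49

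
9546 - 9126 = 420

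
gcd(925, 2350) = 25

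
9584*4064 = 38949376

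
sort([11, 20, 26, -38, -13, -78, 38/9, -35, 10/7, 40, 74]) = [-78, -38, -35, -13, 10/7, 38/9, 11, 20, 26, 40, 74]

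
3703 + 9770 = 13473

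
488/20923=8/343 ≈ 0.0233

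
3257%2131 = 1126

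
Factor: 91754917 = 197^1 * 465761^1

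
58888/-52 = -1132 - 6/13 ≈ -1132.46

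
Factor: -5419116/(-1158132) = 3^2*103^(-1)*937^(-1)*50177^1 = 451593/96511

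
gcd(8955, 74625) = 2985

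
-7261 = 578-7839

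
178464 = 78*2288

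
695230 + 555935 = 1251165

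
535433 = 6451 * 83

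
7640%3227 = 1186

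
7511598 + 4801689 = 12313287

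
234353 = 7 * 33479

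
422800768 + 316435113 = 739235881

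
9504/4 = 2376 = 2376.00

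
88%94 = 88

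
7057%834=385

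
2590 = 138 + 2452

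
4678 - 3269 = 1409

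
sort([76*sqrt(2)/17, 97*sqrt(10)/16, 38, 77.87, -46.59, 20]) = [-46.59, 76*sqrt(2)/17, 97*sqrt(10)/16, 20, 38, 77.87]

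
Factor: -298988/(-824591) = 2^2*74747^1*824591^(-1)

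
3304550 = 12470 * 265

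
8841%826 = 581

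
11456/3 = 3818+2/3 ≈ 3818.67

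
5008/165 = 30 + 58/165 ≈ 30.35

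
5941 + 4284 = 10225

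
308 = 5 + 303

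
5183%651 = 626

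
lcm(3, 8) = 24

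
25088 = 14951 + 10137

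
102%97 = 5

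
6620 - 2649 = 3971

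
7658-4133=3525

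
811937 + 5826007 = 6637944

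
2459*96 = 236064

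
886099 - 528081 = 358018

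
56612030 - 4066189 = 52545841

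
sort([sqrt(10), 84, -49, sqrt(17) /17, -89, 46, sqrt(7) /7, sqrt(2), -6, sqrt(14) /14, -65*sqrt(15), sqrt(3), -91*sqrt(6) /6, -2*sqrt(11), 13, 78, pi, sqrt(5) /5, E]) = [-65*sqrt(15), -89, -49, -91*sqrt(6) /6, -2*sqrt(11), -6, sqrt(17) /17, sqrt(14) /14, sqrt(7) /7, sqrt(5) /5, sqrt(2), sqrt(3), E, pi, sqrt(10), 13, 46, 78, 84]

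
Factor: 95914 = 2^1*7^1*13^1*17^1*31^1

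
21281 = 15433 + 5848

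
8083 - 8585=-502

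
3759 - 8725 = -4966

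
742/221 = 3 + 79/221 ≈ 3.36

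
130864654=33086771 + 97777883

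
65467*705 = 46154235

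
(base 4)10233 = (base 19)fi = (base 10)303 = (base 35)8n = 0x12f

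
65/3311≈0.0196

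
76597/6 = 12766 + 1/6≈12766.17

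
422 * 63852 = 26945544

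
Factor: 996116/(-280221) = -1 * 2^2 * 3^(-1) * 11^1 * 22639^1 * 93407^(-1)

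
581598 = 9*64622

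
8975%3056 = 2863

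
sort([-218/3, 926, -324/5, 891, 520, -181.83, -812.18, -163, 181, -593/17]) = [-812.18, -181.83, -163, -218/3, -324/5, -593/17, 181, 520, 891, 926]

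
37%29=8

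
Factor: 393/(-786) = -1 * 2^(-1) = -1/2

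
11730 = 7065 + 4665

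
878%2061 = 878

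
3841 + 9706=13547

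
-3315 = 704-4019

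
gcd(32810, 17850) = 170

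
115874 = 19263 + 96611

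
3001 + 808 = 3809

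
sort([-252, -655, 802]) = [-655, -252, 802]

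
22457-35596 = -13139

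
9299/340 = 547/20 = 27.35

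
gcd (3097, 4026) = 1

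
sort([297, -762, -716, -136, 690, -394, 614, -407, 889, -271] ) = [-762, -716, -407, -394, -271, -136, 297, 614, 690, 889] 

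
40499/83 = 487 + 78/83 ≈ 487.94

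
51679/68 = 759 + 67/68 ≈ 759.99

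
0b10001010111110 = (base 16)22be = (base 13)4082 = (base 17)1dd3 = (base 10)8894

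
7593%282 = 261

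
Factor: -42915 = -1 * 3^1 * 5^1 * 2861^1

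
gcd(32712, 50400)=24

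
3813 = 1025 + 2788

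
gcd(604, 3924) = 4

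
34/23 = 1+11/23 ≈ 1.48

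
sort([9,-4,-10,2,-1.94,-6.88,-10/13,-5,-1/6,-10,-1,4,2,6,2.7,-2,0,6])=[-10,-10,-6.88,-5,-4,-2,-1.94,-1,-10/13,-1/6,0,2,2,2.7,4,6,6,9]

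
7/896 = 1/128 ≈ 0.00781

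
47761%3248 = 2289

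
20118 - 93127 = -73009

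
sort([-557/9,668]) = [-557/9,668]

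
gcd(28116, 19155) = 3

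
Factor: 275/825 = 3^(-1) = 1/3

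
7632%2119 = 1275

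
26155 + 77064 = 103219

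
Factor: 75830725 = 5^2*3033229^1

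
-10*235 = -2350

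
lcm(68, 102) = 204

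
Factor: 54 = 2^1*3^3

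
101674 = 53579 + 48095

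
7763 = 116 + 7647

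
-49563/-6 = 8260 + 1/2 = 8260.50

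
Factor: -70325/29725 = -1 * 41^(-1) * 97^1 = -97/41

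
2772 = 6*462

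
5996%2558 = 880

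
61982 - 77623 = -15641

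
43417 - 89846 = -46429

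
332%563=332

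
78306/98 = 39153/49 ≈ 799.04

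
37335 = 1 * 37335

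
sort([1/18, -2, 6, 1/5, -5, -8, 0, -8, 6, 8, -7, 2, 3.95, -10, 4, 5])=[-10, -8, -8, -7, -5, -2, 0, 1/18, 1/5, 2, 3.95, 4, 5, 6, 6, 8]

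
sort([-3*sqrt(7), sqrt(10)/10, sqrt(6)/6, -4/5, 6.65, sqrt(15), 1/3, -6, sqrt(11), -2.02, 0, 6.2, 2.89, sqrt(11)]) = [-3*sqrt(7), -6, -2.02, -4/5, 0, sqrt(10)/10, 1/3, sqrt(6)/6, 2.89, sqrt(11), sqrt(11), sqrt(15), 6.2, 6.65]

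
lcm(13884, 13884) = 13884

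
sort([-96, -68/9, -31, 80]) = [-96, -31, -68/9, 80]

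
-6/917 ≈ -0.00654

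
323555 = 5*64711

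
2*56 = 112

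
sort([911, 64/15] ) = [64/15, 911] 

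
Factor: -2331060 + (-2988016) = -1*2^2*7^1*189967^1 = -5319076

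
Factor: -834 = -1*2^1*3^1*139^1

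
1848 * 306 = 565488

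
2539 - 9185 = -6646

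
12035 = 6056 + 5979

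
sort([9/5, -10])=[-10, 9/5]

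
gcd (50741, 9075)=1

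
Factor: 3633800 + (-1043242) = 2^1*1295279^1 = 2590558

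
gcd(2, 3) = 1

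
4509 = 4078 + 431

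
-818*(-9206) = 7530508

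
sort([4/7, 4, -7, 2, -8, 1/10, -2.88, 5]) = [-8, -7, -2.88, 1/10, 4/7, 2, 4, 5]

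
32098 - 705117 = -673019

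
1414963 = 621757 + 793206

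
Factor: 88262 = 2^1*44131^1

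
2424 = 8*303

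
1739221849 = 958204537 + 781017312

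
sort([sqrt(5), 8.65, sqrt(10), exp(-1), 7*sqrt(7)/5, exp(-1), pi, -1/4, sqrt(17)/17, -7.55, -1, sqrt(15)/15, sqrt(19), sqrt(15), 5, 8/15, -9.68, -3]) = [-9.68, -7.55, -3, -1, -1/4, sqrt(17)/17, sqrt(15)/15, exp(-1), exp(-1), 8/15, sqrt(5), pi, sqrt(10), 7*sqrt(7)/5, sqrt(15), sqrt(19), 5, 8.65]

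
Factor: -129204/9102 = -1*2^1*3^1*41^(-1)*97^1 = -582/41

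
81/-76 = -1 - 5/76 ≈ -1.07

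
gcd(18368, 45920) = 9184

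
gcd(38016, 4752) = 4752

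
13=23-10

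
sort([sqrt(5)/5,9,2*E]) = [sqrt(5)/5,2*E,9]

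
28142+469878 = 498020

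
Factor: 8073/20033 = 3^3 * 67^ (-1) = 27/67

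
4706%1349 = 659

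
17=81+-64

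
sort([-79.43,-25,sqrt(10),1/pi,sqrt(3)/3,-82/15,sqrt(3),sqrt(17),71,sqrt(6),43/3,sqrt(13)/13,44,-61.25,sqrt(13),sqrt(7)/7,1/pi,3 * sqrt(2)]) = [-79.43,-61.25,-25,-82/15,sqrt(13)/13,1/pi,1/pi,sqrt(7)/7,sqrt(3)/3,sqrt(3),sqrt(6),sqrt(10),sqrt(13),sqrt(17),3 * sqrt(2),43/3,44,71]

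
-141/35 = -4 - 1/35≈-4.03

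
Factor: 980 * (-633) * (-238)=2^3 * 3^1 * 5^1 * 7^3 * 17^1 * 211^1=147640920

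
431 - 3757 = -3326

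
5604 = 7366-1762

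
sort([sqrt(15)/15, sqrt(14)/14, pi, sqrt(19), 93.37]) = [sqrt(15)/15, sqrt(14)/14, pi, sqrt(19), 93.37]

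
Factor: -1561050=-1 * 2^1 * 3^2 * 5^2 * 3469^1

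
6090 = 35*174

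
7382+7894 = 15276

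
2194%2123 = 71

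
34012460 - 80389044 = -46376584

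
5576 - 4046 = 1530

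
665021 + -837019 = -171998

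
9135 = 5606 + 3529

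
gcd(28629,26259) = 3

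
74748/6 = 12458 = 12458.00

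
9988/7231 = 1+2757/7231 ≈ 1.38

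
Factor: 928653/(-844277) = -1*3^1*7^(-1)*11^1*29^(-1)*107^1*263^1*4159^(-1)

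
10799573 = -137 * (-78829)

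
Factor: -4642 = -1*2^1*11^1*211^1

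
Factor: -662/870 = -1*3^(-1)*5^(-1)*29^(-1)*331^1 = -331/435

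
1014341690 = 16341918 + 997999772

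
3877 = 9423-5546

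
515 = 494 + 21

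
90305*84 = 7585620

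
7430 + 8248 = 15678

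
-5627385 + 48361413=42734028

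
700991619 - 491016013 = 209975606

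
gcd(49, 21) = 7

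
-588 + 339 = -249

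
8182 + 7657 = 15839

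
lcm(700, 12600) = 12600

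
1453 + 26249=27702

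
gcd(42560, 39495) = 5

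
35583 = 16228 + 19355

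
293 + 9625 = 9918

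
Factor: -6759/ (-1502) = 2^ (-1)*3^2 = 9/2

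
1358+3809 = 5167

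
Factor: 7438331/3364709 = 31^(-1) * 311^(-1) * 349^(-1) * 7438331^1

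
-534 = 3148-3682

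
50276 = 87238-36962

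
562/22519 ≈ 0.0250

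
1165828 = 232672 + 933156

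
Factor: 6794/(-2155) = -1 * 2^1 * 5^(-1) * 43^1 * 79^1 * 431^(-1) 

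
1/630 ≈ 0.00159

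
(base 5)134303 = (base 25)8n3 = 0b1010111001010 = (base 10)5578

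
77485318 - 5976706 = 71508612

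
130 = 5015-4885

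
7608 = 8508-900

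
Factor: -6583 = -1 * 29^1 * 227^1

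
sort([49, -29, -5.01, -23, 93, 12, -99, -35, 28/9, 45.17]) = [-99, -35, -29, -23, -5.01, 28/9, 12, 45.17, 49, 93]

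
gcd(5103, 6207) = 3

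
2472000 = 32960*75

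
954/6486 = 159/1081 ≈ 0.147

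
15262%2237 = 1840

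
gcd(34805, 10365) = 5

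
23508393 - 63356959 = -39848566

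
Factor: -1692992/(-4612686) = 2^5 * 3^(-1) * 7^1 * 13^(-2) * 3779^1 * 4549^(-1) = 846496/2306343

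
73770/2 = 36885 = 36885.00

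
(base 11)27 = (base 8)35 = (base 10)29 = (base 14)21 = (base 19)1a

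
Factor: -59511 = -1*3^1*83^1*239^1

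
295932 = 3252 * 91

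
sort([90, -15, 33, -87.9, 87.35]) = [-87.9, -15, 33, 87.35, 90]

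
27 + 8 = 35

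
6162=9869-3707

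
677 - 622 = 55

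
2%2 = 0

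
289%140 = 9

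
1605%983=622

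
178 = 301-123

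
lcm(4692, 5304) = 121992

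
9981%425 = 206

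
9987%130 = 107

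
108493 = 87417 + 21076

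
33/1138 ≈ 0.0290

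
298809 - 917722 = -618913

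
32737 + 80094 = 112831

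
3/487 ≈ 0.00616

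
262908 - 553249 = -290341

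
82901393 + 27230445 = 110131838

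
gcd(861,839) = 1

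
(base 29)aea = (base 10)8826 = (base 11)66a4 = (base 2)10001001111010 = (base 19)158a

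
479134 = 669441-190307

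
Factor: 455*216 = 2^3*3^3*5^1*7^1*13^1 = 98280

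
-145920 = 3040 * (-48) 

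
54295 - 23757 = 30538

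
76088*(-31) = -2358728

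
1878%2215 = 1878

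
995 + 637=1632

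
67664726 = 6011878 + 61652848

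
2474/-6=-412 - 1/3 ≈ -412.33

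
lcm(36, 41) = 1476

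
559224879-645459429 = -86234550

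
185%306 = 185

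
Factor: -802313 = -1 * 19^1 * 42227^1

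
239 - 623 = -384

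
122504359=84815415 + 37688944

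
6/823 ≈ 0.00729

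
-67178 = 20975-88153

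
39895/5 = 7979 = 7979.00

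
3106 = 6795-3689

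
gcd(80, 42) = 2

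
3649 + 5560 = 9209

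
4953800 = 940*5270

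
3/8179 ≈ 0.000367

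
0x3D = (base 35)1Q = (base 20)31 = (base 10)61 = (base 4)331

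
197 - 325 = -128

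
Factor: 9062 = 2^1*23^1*197^1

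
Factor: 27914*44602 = 2^2*17^1*29^1*769^1*821^1 = 1245020228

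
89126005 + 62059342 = 151185347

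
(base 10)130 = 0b10000010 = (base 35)3p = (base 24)5a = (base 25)55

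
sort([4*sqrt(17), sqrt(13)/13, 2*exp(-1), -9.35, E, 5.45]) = [-9.35, sqrt(13)/13, 2*exp(-1), E, 5.45, 4*sqrt(17)]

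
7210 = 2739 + 4471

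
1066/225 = 4 + 166/225≈4.74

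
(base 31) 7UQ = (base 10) 7683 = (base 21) H8I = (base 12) 4543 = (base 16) 1E03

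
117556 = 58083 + 59473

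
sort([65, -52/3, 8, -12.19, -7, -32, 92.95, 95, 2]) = [-32, -52/3, -12.19, -7, 2, 8, 65, 92.95, 95]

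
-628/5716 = -157/1429 ≈ -0.110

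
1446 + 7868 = 9314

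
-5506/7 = -786 - 4/7 ≈ -786.57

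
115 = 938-823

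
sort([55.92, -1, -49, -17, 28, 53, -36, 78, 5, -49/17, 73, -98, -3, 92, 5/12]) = [-98, -49, -36, -17, -3, -49/17, -1, 5/12, 5, 28, 53, 55.92, 73, 78, 92]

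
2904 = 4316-1412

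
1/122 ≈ 0.00820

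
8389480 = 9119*920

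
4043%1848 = 347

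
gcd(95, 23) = 1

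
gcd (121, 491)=1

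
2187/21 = 104+1/7 ≈ 104.14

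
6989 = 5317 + 1672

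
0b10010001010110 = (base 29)b1m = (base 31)9l2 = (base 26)djk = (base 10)9302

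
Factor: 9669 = 3^1*11^1*293^1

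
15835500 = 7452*2125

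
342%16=6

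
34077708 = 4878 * 6986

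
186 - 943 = -757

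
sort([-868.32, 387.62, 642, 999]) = [-868.32, 387.62, 642, 999]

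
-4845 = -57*85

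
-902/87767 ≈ -0.0103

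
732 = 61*12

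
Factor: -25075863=-1*3^2*47^1*59281^1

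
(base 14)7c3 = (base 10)1543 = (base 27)234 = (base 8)3007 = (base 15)6cd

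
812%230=122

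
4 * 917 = 3668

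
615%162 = 129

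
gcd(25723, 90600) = 1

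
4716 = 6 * 786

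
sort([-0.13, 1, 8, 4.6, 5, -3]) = [-3, -0.13, 1, 4.6, 5, 8]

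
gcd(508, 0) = 508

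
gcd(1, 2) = 1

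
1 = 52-51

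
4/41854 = 2/20927 ≈ 0.0000956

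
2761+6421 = 9182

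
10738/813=13 + 169/813 ≈ 13.21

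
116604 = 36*3239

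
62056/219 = 283 + 79/219 ≈ 283.36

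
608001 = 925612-317611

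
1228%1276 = 1228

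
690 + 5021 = 5711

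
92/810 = 46/405 ≈ 0.114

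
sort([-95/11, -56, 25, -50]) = [-56, -50, -95/11, 25]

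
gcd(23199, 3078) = 57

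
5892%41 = 29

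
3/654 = 1/218 ≈ 0.00459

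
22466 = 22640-174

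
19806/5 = 3961 + 1/5 = 3961.20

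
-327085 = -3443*95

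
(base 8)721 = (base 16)1d1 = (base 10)465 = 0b111010001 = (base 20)135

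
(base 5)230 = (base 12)55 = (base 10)65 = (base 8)101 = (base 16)41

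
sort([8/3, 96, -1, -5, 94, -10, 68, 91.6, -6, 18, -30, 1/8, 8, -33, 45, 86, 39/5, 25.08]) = [-33, -30, -10, -6, -5, -1, 1/8, 8/3, 39/5, 8, 18, 25.08, 45, 68, 86, 91.6, 94, 96]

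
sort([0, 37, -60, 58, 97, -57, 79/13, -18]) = [-60, -57, -18, 0, 79/13, 37, 58, 97]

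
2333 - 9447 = -7114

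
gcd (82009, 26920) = 1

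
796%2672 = 796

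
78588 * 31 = 2436228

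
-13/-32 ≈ 0.406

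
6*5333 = 31998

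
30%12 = 6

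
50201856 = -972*(-51648)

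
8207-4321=3886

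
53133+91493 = 144626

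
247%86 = 75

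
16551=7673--8878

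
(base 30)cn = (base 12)27b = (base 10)383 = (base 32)bv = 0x17f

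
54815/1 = 54815 = 54815.00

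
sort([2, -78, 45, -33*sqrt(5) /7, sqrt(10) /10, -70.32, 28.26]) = [-78, -70.32, -33*sqrt(5) /7, sqrt(10) /10, 2, 28.26, 45]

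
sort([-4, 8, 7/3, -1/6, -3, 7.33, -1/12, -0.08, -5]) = [-5, -4, -3, -1/6, -1/12, -0.08, 7/3, 7.33, 8]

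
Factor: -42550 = -1*2^1*5^2*23^1*37^1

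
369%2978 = 369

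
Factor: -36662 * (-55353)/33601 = 2^1 * 3^1 * 23^1 * 797^1 * 18451^1 * 33601^(-1) = 2029351686/33601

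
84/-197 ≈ -0.426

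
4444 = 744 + 3700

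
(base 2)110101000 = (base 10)424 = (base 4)12220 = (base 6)1544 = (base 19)136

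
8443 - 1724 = 6719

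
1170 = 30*39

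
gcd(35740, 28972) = 4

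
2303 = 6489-4186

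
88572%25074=13350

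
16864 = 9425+7439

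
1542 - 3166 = -1624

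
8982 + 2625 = 11607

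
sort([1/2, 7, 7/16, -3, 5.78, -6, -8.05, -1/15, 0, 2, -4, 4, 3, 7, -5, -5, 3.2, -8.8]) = [-8.8, -8.05, -6, -5, -5, -4, -3, -1/15, 0, 7/16, 1/2, 2, 3, 3.2, 4, 5.78, 7, 7]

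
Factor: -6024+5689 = -1 * 5^1 * 67^1 = -335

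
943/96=9 + 79/96 ≈ 9.82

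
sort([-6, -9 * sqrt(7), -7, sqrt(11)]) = [-9 * sqrt(7), -7, -6, sqrt(11)]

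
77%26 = 25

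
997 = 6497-5500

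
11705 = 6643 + 5062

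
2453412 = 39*62908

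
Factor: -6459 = -1 * 3^1 * 2153^1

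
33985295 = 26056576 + 7928719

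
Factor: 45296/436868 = 2^2*19^1*733^(-1) = 76/733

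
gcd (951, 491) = 1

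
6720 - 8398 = -1678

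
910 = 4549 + -3639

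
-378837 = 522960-901797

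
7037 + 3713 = 10750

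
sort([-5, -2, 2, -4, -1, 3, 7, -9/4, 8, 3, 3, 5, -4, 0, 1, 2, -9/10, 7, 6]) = [-5, -4, -4, -9/4, -2, -1, -9/10, 0, 1, 2, 2, 3, 3, 3, 5, 6, 7, 7, 8]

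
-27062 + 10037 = -17025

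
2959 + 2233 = 5192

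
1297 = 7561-6264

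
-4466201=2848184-7314385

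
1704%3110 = 1704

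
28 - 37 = -9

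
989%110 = 109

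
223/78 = 2+67/78 ≈ 2.86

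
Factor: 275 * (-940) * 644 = -1 * 2^4 * 5^3 * 7^1 * 11^1 * 23^1 * 47^1 = -166474000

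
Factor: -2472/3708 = -1*2^1*3^(-1) = -2/3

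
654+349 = 1003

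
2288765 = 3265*701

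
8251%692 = 639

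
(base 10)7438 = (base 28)9di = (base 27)a5d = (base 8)16416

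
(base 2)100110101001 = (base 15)aed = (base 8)4651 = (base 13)1183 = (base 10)2473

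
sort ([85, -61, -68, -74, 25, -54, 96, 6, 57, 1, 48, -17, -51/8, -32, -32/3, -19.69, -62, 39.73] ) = [-74, -68, -62, -61, -54, -32, -19.69, -17, -32/3, -51/8, 1, 6, 25, 39.73, 48, 57, 85, 96] 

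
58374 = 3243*18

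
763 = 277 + 486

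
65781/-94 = -699 - 75/94≈-699.80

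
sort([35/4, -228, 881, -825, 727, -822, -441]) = [-825, -822, -441, -228, 35/4, 727, 881]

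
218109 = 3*72703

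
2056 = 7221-5165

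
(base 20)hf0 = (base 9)10658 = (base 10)7100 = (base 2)1101110111100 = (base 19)10cd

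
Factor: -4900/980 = -1*5^1 = -5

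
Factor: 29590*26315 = 2^1*5^2*11^1*19^1*269^1*277^1 = 778660850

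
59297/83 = 714 + 35/83 ≈ 714.42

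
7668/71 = 108 = 108.00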